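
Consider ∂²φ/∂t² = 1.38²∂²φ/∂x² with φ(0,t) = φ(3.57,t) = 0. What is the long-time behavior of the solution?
As t → ∞, φ oscillates (no decay). Energy is conserved; the solution oscillates indefinitely as standing waves.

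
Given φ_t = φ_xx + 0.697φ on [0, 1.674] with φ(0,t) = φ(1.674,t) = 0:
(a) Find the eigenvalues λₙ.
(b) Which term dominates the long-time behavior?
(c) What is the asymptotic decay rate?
Eigenvalues: λₙ = n²π²/1.674² - 0.697.
First three modes:
  n=1: λ₁ = π²/1.674² - 0.697 ≈ 2.825
  n=2: λ₂ = 4π²/1.674² - 0.697 ≈ 13.391
  n=3: λ₃ = 9π²/1.674² - 0.697 ≈ 31.001
Since π²/1.674² ≈ 3.522 > 0.697, all λₙ > 0.
The n=1 mode decays slowest → dominates as t → ∞.
Asymptotic: φ ~ c₁ sin(πx/1.674) e^{-λ₁t} with decay rate λ₁ ≈ 2.825.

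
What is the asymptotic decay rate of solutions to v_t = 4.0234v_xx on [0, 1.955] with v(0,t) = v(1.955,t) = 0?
Eigenvalues: λₙ = 4.0234n²π²/1.955².
First three modes:
  n=1: λ₁ = 4.0234π²/1.955² ≈ 10.39
  n=2: λ₂ = 16.0936π²/1.955² ≈ 41.558 (4× faster decay)
  n=3: λ₃ = 36.2106π²/1.955² ≈ 93.507 (9× faster decay)
As t → ∞, higher modes decay exponentially faster. The n=1 mode dominates: v ~ c₁ sin(πx/1.955) e^{-λ₁t}.
Decay rate: λ₁ = 4.0234π²/1.955² ≈ 10.39.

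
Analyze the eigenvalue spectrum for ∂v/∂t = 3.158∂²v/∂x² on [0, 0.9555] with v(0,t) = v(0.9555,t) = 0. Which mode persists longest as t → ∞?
Eigenvalues: λₙ = 3.158n²π²/0.9555².
First three modes:
  n=1: λ₁ = 3.158π²/0.9555² ≈ 34.139
  n=2: λ₂ = 12.632π²/0.9555² ≈ 136.556 (4× faster decay)
  n=3: λ₃ = 28.422π²/0.9555² ≈ 307.251 (9× faster decay)
As t → ∞, higher modes decay exponentially faster. The n=1 mode dominates: v ~ c₁ sin(πx/0.9555) e^{-λ₁t}.
Decay rate: λ₁ = 3.158π²/0.9555² ≈ 34.139.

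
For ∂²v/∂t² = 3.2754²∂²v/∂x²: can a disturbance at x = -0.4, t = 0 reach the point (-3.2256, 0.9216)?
Yes. The domain of dependence is [-6.24420864, -0.20699136], and -0.4 ∈ [-6.24420864, -0.20699136].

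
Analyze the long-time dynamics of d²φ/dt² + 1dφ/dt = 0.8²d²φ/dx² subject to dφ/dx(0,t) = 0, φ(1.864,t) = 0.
Long-time behavior: φ → 0. Damping (γ=1) dissipates energy; oscillations decay exponentially.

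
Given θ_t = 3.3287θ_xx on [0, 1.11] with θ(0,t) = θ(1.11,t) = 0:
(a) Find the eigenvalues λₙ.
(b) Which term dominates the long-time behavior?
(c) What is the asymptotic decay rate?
Eigenvalues: λₙ = 3.3287n²π²/1.11².
First three modes:
  n=1: λ₁ = 3.3287π²/1.11² ≈ 26.664
  n=2: λ₂ = 13.3148π²/1.11² ≈ 106.657 (4× faster decay)
  n=3: λ₃ = 29.9583π²/1.11² ≈ 239.978 (9× faster decay)
As t → ∞, higher modes decay exponentially faster. The n=1 mode dominates: θ ~ c₁ sin(πx/1.11) e^{-λ₁t}.
Decay rate: λ₁ = 3.3287π²/1.11² ≈ 26.664.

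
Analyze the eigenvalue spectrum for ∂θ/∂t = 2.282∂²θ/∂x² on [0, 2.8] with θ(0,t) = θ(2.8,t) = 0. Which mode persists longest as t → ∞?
Eigenvalues: λₙ = 2.282n²π²/2.8².
First three modes:
  n=1: λ₁ = 2.282π²/2.8² ≈ 2.873
  n=2: λ₂ = 9.128π²/2.8² ≈ 11.491 (4× faster decay)
  n=3: λ₃ = 20.538π²/2.8² ≈ 25.855 (9× faster decay)
As t → ∞, higher modes decay exponentially faster. The n=1 mode dominates: θ ~ c₁ sin(πx/2.8) e^{-λ₁t}.
Decay rate: λ₁ = 2.282π²/2.8² ≈ 2.873.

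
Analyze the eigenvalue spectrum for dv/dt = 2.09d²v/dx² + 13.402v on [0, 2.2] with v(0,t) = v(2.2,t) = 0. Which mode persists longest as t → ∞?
Eigenvalues: λₙ = 2.09n²π²/2.2² - 13.402.
First three modes:
  n=1: λ₁ = 2.09π²/2.2² - 13.402 ≈ -9.14
  n=2: λ₂ = 8.36π²/2.2² - 13.402 ≈ 3.645
  n=3: λ₃ = 18.81π²/2.2² - 13.402 ≈ 24.955
Since 2.09π²/2.2² ≈ 4.262 < 13.402, λ₁ < 0.
The n=1 mode grows fastest (−λₙ is largest for n=1) → dominates.
Asymptotic: v ~ c₁ sin(πx/2.2) e^{9.14t} (exponential growth at rate −λ₁ ≈ 9.14).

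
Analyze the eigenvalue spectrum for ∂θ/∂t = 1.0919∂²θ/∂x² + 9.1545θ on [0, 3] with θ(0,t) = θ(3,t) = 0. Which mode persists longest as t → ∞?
Eigenvalues: λₙ = 1.0919n²π²/3² - 9.1545.
First three modes:
  n=1: λ₁ = 1.0919π²/3² - 9.1545 ≈ -7.957
  n=2: λ₂ = 4.3676π²/3² - 9.1545 ≈ -4.365
  n=3: λ₃ = 9.8271π²/3² - 9.1545 ≈ 1.622
Since 1.0919π²/3² ≈ 1.197 < 9.1545, λ₁ < 0.
The n=1 mode grows fastest (−λₙ is largest for n=1) → dominates.
Asymptotic: θ ~ c₁ sin(πx/3) e^{7.957t} (exponential growth at rate −λ₁ ≈ 7.957).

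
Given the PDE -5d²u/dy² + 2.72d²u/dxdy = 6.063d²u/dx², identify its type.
Rewriting in standard form: -6.063d²u/dx² + 2.72d²u/dxdy - 5d²u/dy² = 0. The second-order coefficients are A = -6.063, B = 2.72, C = -5. Since B² - 4AC = -113.8616 < 0, this is an elliptic PDE.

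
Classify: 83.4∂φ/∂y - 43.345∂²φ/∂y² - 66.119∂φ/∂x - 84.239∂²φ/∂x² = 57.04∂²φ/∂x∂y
Rewriting in standard form: -84.239∂²φ/∂x² - 57.04∂²φ/∂x∂y - 43.345∂²φ/∂y² - 66.119∂φ/∂x + 83.4∂φ/∂y = 0. Elliptic (discriminant = -11351.79622).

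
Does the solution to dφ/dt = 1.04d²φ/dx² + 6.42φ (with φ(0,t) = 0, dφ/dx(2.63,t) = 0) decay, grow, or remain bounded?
φ grows unboundedly. Reaction dominates diffusion (r=6.42 > κπ²/(4L²)≈0.37); solution grows exponentially.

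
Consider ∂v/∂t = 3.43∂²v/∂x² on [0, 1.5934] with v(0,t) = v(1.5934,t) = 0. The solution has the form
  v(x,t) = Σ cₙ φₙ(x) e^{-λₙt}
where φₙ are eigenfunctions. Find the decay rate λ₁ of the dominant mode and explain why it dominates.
Eigenvalues: λₙ = 3.43n²π²/1.5934².
First three modes:
  n=1: λ₁ = 3.43π²/1.5934² ≈ 13.334
  n=2: λ₂ = 13.72π²/1.5934² ≈ 53.334 (4× faster decay)
  n=3: λ₃ = 30.87π²/1.5934² ≈ 120.002 (9× faster decay)
As t → ∞, higher modes decay exponentially faster. The n=1 mode dominates: v ~ c₁ sin(πx/1.5934) e^{-λ₁t}.
Decay rate: λ₁ = 3.43π²/1.5934² ≈ 13.334.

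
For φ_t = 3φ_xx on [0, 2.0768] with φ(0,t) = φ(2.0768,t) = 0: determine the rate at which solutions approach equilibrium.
Eigenvalues: λₙ = 3n²π²/2.0768².
First three modes:
  n=1: λ₁ = 3π²/2.0768² ≈ 6.865
  n=2: λ₂ = 12π²/2.0768² ≈ 27.459 (4× faster decay)
  n=3: λ₃ = 27π²/2.0768² ≈ 61.784 (9× faster decay)
As t → ∞, higher modes decay exponentially faster. The n=1 mode dominates: φ ~ c₁ sin(πx/2.0768) e^{-λ₁t}.
Decay rate: λ₁ = 3π²/2.0768² ≈ 6.865.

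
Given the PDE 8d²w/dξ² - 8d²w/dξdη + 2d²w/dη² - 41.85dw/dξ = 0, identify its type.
The second-order coefficients are A = 8, B = -8, C = 2. Since B² - 4AC = 0 = 0, this is a parabolic PDE.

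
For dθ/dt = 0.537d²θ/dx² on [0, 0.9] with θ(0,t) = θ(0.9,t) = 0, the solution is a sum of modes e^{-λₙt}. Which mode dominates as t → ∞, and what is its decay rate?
Eigenvalues: λₙ = 0.537n²π²/0.9².
First three modes:
  n=1: λ₁ = 0.537π²/0.9² ≈ 6.543
  n=2: λ₂ = 2.148π²/0.9² ≈ 26.173 (4× faster decay)
  n=3: λ₃ = 4.833π²/0.9² ≈ 58.889 (9× faster decay)
As t → ∞, higher modes decay exponentially faster. The n=1 mode dominates: θ ~ c₁ sin(πx/0.9) e^{-λ₁t}.
Decay rate: λ₁ = 0.537π²/0.9² ≈ 6.543.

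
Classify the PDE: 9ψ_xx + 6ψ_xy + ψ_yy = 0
A = 9, B = 6, C = 1. Discriminant B² - 4AC = 0. Since 0 = 0, parabolic.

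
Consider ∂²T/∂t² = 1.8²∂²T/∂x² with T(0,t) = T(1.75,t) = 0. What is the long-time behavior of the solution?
As t → ∞, T oscillates (no decay). Energy is conserved; the solution oscillates indefinitely as standing waves.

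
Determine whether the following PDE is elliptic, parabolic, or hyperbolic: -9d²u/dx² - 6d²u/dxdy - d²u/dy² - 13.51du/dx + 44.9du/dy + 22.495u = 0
Coefficients: A = -9, B = -6, C = -1. B² - 4AC = 0, which is zero, so the equation is parabolic.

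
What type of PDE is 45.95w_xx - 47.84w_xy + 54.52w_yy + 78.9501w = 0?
With A = 45.95, B = -47.84, C = 54.52, the discriminant is -7732.1104. This is an elliptic PDE.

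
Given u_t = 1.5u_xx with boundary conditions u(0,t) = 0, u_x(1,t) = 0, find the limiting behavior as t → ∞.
u → 0. Heat escapes through the Dirichlet boundary.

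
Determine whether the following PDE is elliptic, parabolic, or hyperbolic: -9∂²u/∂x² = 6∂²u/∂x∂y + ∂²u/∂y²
Rewriting in standard form: -9∂²u/∂x² - 6∂²u/∂x∂y - ∂²u/∂y² = 0. Coefficients: A = -9, B = -6, C = -1. B² - 4AC = 0, which is zero, so the equation is parabolic.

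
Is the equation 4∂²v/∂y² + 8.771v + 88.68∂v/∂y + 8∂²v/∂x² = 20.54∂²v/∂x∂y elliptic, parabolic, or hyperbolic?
Rewriting in standard form: 8∂²v/∂x² - 20.54∂²v/∂x∂y + 4∂²v/∂y² + 88.68∂v/∂y + 8.771v = 0. Computing B² - 4AC with A = 8, B = -20.54, C = 4: discriminant = 293.8916 (positive). Answer: hyperbolic.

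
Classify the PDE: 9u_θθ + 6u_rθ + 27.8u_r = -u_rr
Rewriting in standard form: u_rr + 6u_rθ + 9u_θθ + 27.8u_r = 0. A = 1, B = 6, C = 9. Discriminant B² - 4AC = 0. Since 0 = 0, parabolic.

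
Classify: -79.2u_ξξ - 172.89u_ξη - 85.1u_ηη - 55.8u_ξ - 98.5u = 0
Hyperbolic (discriminant = 2931.2721).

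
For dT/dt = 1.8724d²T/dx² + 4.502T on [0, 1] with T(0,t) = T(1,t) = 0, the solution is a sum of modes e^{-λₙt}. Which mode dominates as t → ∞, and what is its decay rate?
Eigenvalues: λₙ = 1.8724n²π²/1² - 4.502.
First three modes:
  n=1: λ₁ = 1.8724π² - 4.502 ≈ 13.978
  n=2: λ₂ = 7.4896π² - 4.502 ≈ 69.417
  n=3: λ₃ = 16.8516π² - 4.502 ≈ 161.817
Since 1.8724π² ≈ 18.48 > 4.502, all λₙ > 0.
The n=1 mode decays slowest → dominates as t → ∞.
Asymptotic: T ~ c₁ sin(πx/1) e^{-λ₁t} with decay rate λ₁ ≈ 13.978.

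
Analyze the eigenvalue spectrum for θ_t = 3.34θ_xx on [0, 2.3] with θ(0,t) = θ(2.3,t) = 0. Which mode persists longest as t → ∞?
Eigenvalues: λₙ = 3.34n²π²/2.3².
First three modes:
  n=1: λ₁ = 3.34π²/2.3² ≈ 6.231
  n=2: λ₂ = 13.36π²/2.3² ≈ 24.926 (4× faster decay)
  n=3: λ₃ = 30.06π²/2.3² ≈ 56.083 (9× faster decay)
As t → ∞, higher modes decay exponentially faster. The n=1 mode dominates: θ ~ c₁ sin(πx/2.3) e^{-λ₁t}.
Decay rate: λ₁ = 3.34π²/2.3² ≈ 6.231.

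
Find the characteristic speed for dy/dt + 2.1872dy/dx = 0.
Speed = 2.1872. Information travels along x - 2.1872t = const (rightward).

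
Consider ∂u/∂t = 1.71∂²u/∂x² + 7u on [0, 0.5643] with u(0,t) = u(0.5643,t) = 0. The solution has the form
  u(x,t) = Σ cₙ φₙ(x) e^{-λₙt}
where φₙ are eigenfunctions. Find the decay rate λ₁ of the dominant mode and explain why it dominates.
Eigenvalues: λₙ = 1.71n²π²/0.5643² - 7.
First three modes:
  n=1: λ₁ = 1.71π²/0.5643² - 7 ≈ 46
  n=2: λ₂ = 6.84π²/0.5643² - 7 ≈ 205
  n=3: λ₃ = 15.39π²/0.5643² - 7 ≈ 470
Since 1.71π²/0.5643² ≈ 53 > 7, all λₙ > 0.
The n=1 mode decays slowest → dominates as t → ∞.
Asymptotic: u ~ c₁ sin(πx/0.5643) e^{-λ₁t} with decay rate λ₁ ≈ 46.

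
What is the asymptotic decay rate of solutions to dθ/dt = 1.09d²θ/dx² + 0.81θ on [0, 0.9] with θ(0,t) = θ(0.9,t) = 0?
Eigenvalues: λₙ = 1.09n²π²/0.9² - 0.81.
First three modes:
  n=1: λ₁ = 1.09π²/0.9² - 0.81 ≈ 12.471
  n=2: λ₂ = 4.36π²/0.9² - 0.81 ≈ 52.315
  n=3: λ₃ = 9.81π²/0.9² - 0.81 ≈ 118.722
Since 1.09π²/0.9² ≈ 13.281 > 0.81, all λₙ > 0.
The n=1 mode decays slowest → dominates as t → ∞.
Asymptotic: θ ~ c₁ sin(πx/0.9) e^{-λ₁t} with decay rate λ₁ ≈ 12.471.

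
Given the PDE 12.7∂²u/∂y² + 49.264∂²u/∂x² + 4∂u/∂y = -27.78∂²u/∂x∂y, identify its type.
Rewriting in standard form: 49.264∂²u/∂x² + 27.78∂²u/∂x∂y + 12.7∂²u/∂y² + 4∂u/∂y = 0. The second-order coefficients are A = 49.264, B = 27.78, C = 12.7. Since B² - 4AC = -1730.8828 < 0, this is an elliptic PDE.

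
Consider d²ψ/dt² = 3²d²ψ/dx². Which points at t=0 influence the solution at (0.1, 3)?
Domain of dependence: [-8.9, 9.1]. Signals travel at speed 3, so data within |x - 0.1| ≤ 3·3 = 9 can reach the point.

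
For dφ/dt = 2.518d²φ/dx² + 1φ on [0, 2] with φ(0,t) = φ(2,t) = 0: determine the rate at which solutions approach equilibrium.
Eigenvalues: λₙ = 2.518n²π²/2² - 1.
First three modes:
  n=1: λ₁ = 2.518π²/2² - 1 ≈ 5.213
  n=2: λ₂ = 10.072π²/2² - 1 ≈ 23.852
  n=3: λ₃ = 22.662π²/2² - 1 ≈ 54.916
Since 2.518π²/2² ≈ 6.213 > 1, all λₙ > 0.
The n=1 mode decays slowest → dominates as t → ∞.
Asymptotic: φ ~ c₁ sin(πx/2) e^{-λ₁t} with decay rate λ₁ ≈ 5.213.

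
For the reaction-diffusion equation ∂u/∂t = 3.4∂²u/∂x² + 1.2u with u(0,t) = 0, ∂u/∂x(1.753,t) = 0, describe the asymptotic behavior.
u → 0. Diffusion dominates reaction (r=1.2 < κπ²/(4L²)≈2.73); solution decays.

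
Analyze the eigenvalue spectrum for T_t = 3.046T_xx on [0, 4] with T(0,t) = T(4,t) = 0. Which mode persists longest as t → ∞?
Eigenvalues: λₙ = 3.046n²π²/4².
First three modes:
  n=1: λ₁ = 3.046π²/4² ≈ 1.879
  n=2: λ₂ = 12.184π²/4² ≈ 7.516 (4× faster decay)
  n=3: λ₃ = 27.414π²/4² ≈ 16.91 (9× faster decay)
As t → ∞, higher modes decay exponentially faster. The n=1 mode dominates: T ~ c₁ sin(πx/4) e^{-λ₁t}.
Decay rate: λ₁ = 3.046π²/4² ≈ 1.879.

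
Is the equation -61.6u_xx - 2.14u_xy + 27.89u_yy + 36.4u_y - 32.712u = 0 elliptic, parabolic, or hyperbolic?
Computing B² - 4AC with A = -61.6, B = -2.14, C = 27.89: discriminant = 6876.6756 (positive). Answer: hyperbolic.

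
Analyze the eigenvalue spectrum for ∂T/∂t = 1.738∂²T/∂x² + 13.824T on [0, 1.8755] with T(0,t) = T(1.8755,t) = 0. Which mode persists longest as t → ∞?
Eigenvalues: λₙ = 1.738n²π²/1.8755² - 13.824.
First three modes:
  n=1: λ₁ = 1.738π²/1.8755² - 13.824 ≈ -8.947
  n=2: λ₂ = 6.952π²/1.8755² - 13.824 ≈ 5.682
  n=3: λ₃ = 15.642π²/1.8755² - 13.824 ≈ 30.065
Since 1.738π²/1.8755² ≈ 4.877 < 13.824, λ₁ < 0.
The n=1 mode grows fastest (−λₙ is largest for n=1) → dominates.
Asymptotic: T ~ c₁ sin(πx/1.8755) e^{8.947t} (exponential growth at rate −λ₁ ≈ 8.947).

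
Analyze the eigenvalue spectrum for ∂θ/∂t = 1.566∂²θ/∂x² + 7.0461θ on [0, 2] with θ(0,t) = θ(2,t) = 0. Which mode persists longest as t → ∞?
Eigenvalues: λₙ = 1.566n²π²/2² - 7.0461.
First three modes:
  n=1: λ₁ = 1.566π²/2² - 7.0461 ≈ -3.182
  n=2: λ₂ = 6.264π²/2² - 7.0461 ≈ 8.41
  n=3: λ₃ = 14.094π²/2² - 7.0461 ≈ 27.729
Since 1.566π²/2² ≈ 3.864 < 7.0461, λ₁ < 0.
The n=1 mode grows fastest (−λₙ is largest for n=1) → dominates.
Asymptotic: θ ~ c₁ sin(πx/2) e^{3.182t} (exponential growth at rate −λ₁ ≈ 3.182).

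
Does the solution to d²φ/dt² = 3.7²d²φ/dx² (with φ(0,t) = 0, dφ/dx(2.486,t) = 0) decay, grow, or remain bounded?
φ oscillates (no decay). Energy is conserved; the solution oscillates indefinitely as standing waves.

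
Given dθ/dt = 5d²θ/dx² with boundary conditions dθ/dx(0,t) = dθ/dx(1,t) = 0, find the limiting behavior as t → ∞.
θ → constant (steady state). Heat is conserved (no flux at boundaries); solution approaches the spatial average.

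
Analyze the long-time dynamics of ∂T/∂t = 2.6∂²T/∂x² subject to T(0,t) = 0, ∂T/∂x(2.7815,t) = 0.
Long-time behavior: T → 0. Heat escapes through the Dirichlet boundary.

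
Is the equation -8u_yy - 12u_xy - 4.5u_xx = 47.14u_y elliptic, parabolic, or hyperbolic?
Rewriting in standard form: -4.5u_xx - 12u_xy - 8u_yy - 47.14u_y = 0. Computing B² - 4AC with A = -4.5, B = -12, C = -8: discriminant = 0 (zero). Answer: parabolic.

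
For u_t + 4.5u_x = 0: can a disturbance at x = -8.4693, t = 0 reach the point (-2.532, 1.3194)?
Yes. The characteristic through (-2.532, 1.3194) passes through x = -8.4693.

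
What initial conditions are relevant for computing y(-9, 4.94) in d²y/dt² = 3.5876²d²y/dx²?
Domain of dependence: [-26.722744, 8.722744]. Signals travel at speed 3.5876, so data within |x - -9| ≤ 3.5876·4.94 = 17.722744 can reach the point.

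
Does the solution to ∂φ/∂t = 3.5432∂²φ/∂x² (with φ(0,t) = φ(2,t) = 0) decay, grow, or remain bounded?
φ → 0. Heat diffuses out through both boundaries.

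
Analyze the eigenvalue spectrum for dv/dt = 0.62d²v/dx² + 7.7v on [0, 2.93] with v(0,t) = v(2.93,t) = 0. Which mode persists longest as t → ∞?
Eigenvalues: λₙ = 0.62n²π²/2.93² - 7.7.
First three modes:
  n=1: λ₁ = 0.62π²/2.93² - 7.7 ≈ -6.987
  n=2: λ₂ = 2.48π²/2.93² - 7.7 ≈ -4.849
  n=3: λ₃ = 5.58π²/2.93² - 7.7 ≈ -1.285
Since 0.62π²/2.93² ≈ 0.713 < 7.7, λ₁ < 0.
The n=1 mode grows fastest (−λₙ is largest for n=1) → dominates.
Asymptotic: v ~ c₁ sin(πx/2.93) e^{6.987t} (exponential growth at rate −λ₁ ≈ 6.987).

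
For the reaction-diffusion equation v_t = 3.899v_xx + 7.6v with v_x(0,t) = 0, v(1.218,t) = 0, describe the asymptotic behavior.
v grows unboundedly. Reaction dominates diffusion (r=7.6 > κπ²/(4L²)≈6.48); solution grows exponentially.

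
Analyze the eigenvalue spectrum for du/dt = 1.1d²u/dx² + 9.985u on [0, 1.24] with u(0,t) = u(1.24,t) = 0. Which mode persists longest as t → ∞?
Eigenvalues: λₙ = 1.1n²π²/1.24² - 9.985.
First three modes:
  n=1: λ₁ = 1.1π²/1.24² - 9.985 ≈ -2.924
  n=2: λ₂ = 4.4π²/1.24² - 9.985 ≈ 18.258
  n=3: λ₃ = 9.9π²/1.24² - 9.985 ≈ 53.561
Since 1.1π²/1.24² ≈ 7.061 < 9.985, λ₁ < 0.
The n=1 mode grows fastest (−λₙ is largest for n=1) → dominates.
Asymptotic: u ~ c₁ sin(πx/1.24) e^{2.924t} (exponential growth at rate −λ₁ ≈ 2.924).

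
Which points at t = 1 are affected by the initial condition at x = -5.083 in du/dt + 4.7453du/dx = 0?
At x = -0.3377. The characteristic carries data from (-5.083, 0) to (-0.3377, 1).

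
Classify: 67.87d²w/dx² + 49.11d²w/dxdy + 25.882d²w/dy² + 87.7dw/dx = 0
Elliptic (discriminant = -4614.65326).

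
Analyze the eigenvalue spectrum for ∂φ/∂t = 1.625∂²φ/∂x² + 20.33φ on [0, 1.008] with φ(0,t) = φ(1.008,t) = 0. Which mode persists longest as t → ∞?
Eigenvalues: λₙ = 1.625n²π²/1.008² - 20.33.
First three modes:
  n=1: λ₁ = 1.625π²/1.008² - 20.33 ≈ -4.545
  n=2: λ₂ = 6.5π²/1.008² - 20.33 ≈ 42.808
  n=3: λ₃ = 14.625π²/1.008² - 20.33 ≈ 121.731
Since 1.625π²/1.008² ≈ 15.785 < 20.33, λ₁ < 0.
The n=1 mode grows fastest (−λₙ is largest for n=1) → dominates.
Asymptotic: φ ~ c₁ sin(πx/1.008) e^{4.545t} (exponential growth at rate −λ₁ ≈ 4.545).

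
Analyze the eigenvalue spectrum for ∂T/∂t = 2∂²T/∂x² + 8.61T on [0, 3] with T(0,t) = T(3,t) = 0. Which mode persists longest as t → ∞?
Eigenvalues: λₙ = 2n²π²/3² - 8.61.
First three modes:
  n=1: λ₁ = 2π²/3² - 8.61 ≈ -6.417
  n=2: λ₂ = 8π²/3² - 8.61 ≈ 0.163
  n=3: λ₃ = 18π²/3² - 8.61 ≈ 11.129
Since 2π²/3² ≈ 2.193 < 8.61, λ₁ < 0.
The n=1 mode grows fastest (−λₙ is largest for n=1) → dominates.
Asymptotic: T ~ c₁ sin(πx/3) e^{6.417t} (exponential growth at rate −λ₁ ≈ 6.417).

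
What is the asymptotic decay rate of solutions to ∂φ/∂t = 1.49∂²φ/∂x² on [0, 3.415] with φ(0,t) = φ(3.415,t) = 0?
Eigenvalues: λₙ = 1.49n²π²/3.415².
First three modes:
  n=1: λ₁ = 1.49π²/3.415² ≈ 1.261
  n=2: λ₂ = 5.96π²/3.415² ≈ 5.044 (4× faster decay)
  n=3: λ₃ = 13.41π²/3.415² ≈ 11.349 (9× faster decay)
As t → ∞, higher modes decay exponentially faster. The n=1 mode dominates: φ ~ c₁ sin(πx/3.415) e^{-λ₁t}.
Decay rate: λ₁ = 1.49π²/3.415² ≈ 1.261.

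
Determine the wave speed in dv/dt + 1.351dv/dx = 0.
Speed = 1.351. Information travels along x - 1.351t = const (rightward).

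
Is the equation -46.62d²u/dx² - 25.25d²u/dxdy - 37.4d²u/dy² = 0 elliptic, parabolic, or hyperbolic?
Computing B² - 4AC with A = -46.62, B = -25.25, C = -37.4: discriminant = -6336.7895 (negative). Answer: elliptic.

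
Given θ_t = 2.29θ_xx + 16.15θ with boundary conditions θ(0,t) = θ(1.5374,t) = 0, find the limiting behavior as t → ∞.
θ grows unboundedly. Reaction dominates diffusion (r=16.15 > κπ²/L²≈9.56); solution grows exponentially.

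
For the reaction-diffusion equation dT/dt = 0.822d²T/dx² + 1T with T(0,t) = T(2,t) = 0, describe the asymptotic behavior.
T → 0. Diffusion dominates reaction (r=1 < κπ²/L²≈2.03); solution decays.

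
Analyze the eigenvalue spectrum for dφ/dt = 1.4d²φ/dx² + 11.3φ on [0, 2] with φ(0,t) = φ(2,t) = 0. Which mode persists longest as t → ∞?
Eigenvalues: λₙ = 1.4n²π²/2² - 11.3.
First three modes:
  n=1: λ₁ = 1.4π²/2² - 11.3 ≈ -7.846
  n=2: λ₂ = 5.6π²/2² - 11.3 ≈ 2.517
  n=3: λ₃ = 12.6π²/2² - 11.3 ≈ 19.789
Since 1.4π²/2² ≈ 3.454 < 11.3, λ₁ < 0.
The n=1 mode grows fastest (−λₙ is largest for n=1) → dominates.
Asymptotic: φ ~ c₁ sin(πx/2) e^{7.846t} (exponential growth at rate −λ₁ ≈ 7.846).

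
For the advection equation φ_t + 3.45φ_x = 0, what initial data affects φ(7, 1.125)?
A single point: x = 3.11875. The characteristic through (7, 1.125) is x - 3.45t = const, so x = 7 - 3.45·1.125 = 3.11875.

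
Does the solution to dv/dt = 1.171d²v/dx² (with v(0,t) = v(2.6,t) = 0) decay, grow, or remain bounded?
v → 0. Heat diffuses out through both boundaries.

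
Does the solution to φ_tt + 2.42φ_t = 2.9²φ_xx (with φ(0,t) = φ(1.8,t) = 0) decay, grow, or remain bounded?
φ → 0. Damping (γ=2.42) dissipates energy; oscillations decay exponentially.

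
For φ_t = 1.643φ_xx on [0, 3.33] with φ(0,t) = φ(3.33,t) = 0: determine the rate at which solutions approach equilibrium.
Eigenvalues: λₙ = 1.643n²π²/3.33².
First three modes:
  n=1: λ₁ = 1.643π²/3.33² ≈ 1.462
  n=2: λ₂ = 6.572π²/3.33² ≈ 5.849 (4× faster decay)
  n=3: λ₃ = 14.787π²/3.33² ≈ 13.161 (9× faster decay)
As t → ∞, higher modes decay exponentially faster. The n=1 mode dominates: φ ~ c₁ sin(πx/3.33) e^{-λ₁t}.
Decay rate: λ₁ = 1.643π²/3.33² ≈ 1.462.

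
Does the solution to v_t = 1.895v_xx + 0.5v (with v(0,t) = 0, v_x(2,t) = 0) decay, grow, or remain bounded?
v → 0. Diffusion dominates reaction (r=0.5 < κπ²/(4L²)≈1.17); solution decays.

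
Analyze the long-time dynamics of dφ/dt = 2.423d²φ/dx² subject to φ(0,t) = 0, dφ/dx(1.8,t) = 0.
Long-time behavior: φ → 0. Heat escapes through the Dirichlet boundary.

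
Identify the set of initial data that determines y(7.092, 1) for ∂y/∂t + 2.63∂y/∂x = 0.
A single point: x = 4.462. The characteristic through (7.092, 1) is x - 2.63t = const, so x = 7.092 - 2.63·1 = 4.462.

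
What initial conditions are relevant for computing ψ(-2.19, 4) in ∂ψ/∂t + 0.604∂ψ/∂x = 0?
A single point: x = -4.606. The characteristic through (-2.19, 4) is x - 0.604t = const, so x = -2.19 - 0.604·4 = -4.606.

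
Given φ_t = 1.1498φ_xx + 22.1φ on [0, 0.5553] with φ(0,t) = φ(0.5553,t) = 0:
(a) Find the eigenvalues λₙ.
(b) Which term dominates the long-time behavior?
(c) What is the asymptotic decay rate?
Eigenvalues: λₙ = 1.1498n²π²/0.5553² - 22.1.
First three modes:
  n=1: λ₁ = 1.1498π²/0.5553² - 22.1 ≈ 14.702
  n=2: λ₂ = 4.5992π²/0.5553² - 22.1 ≈ 125.106
  n=3: λ₃ = 10.3482π²/0.5553² - 22.1 ≈ 309.114
Since 1.1498π²/0.5553² ≈ 36.802 > 22.1, all λₙ > 0.
The n=1 mode decays slowest → dominates as t → ∞.
Asymptotic: φ ~ c₁ sin(πx/0.5553) e^{-λ₁t} with decay rate λ₁ ≈ 14.702.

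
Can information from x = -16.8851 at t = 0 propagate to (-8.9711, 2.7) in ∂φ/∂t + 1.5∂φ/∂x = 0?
No. Only data at x = -13.0211 affects (-8.9711, 2.7). Advection has one-way propagation along characteristics.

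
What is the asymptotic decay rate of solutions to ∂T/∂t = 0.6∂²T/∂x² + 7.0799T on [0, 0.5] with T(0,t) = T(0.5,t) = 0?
Eigenvalues: λₙ = 0.6n²π²/0.5² - 7.0799.
First three modes:
  n=1: λ₁ = 0.6π²/0.5² - 7.0799 ≈ 16.607
  n=2: λ₂ = 2.4π²/0.5² - 7.0799 ≈ 87.668
  n=3: λ₃ = 5.4π²/0.5² - 7.0799 ≈ 206.104
Since 0.6π²/0.5² ≈ 23.687 > 7.0799, all λₙ > 0.
The n=1 mode decays slowest → dominates as t → ∞.
Asymptotic: T ~ c₁ sin(πx/0.5) e^{-λ₁t} with decay rate λ₁ ≈ 16.607.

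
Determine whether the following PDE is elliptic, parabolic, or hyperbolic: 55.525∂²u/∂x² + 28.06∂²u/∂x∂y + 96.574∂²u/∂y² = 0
Coefficients: A = 55.525, B = 28.06, C = 96.574. B² - 4AC = -20661.7218, which is negative, so the equation is elliptic.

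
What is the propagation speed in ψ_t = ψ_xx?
Infinite. The heat equation is parabolic, not hyperbolic, so disturbances propagate instantly.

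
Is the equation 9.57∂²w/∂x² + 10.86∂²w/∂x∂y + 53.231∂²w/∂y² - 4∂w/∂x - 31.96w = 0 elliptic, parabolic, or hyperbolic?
Computing B² - 4AC with A = 9.57, B = 10.86, C = 53.231: discriminant = -1919.74308 (negative). Answer: elliptic.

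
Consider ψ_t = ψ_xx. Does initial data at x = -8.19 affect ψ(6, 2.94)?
Yes, for any finite x. The heat equation has infinite propagation speed, so all initial data affects all points at any t > 0.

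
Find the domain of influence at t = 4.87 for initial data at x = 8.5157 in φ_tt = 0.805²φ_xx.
Domain of influence: [4.59535, 12.43605]. Data at x = 8.5157 spreads outward at speed 0.805.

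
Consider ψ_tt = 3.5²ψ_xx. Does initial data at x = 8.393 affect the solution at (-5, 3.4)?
No. The domain of dependence is [-16.9, 6.9], and 8.393 is outside this interval.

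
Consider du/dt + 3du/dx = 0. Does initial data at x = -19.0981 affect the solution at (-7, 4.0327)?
Yes. The characteristic through (-7, 4.0327) passes through x = -19.0981.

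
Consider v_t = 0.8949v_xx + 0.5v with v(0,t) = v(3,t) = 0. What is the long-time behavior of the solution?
As t → ∞, v → 0. Diffusion dominates reaction (r=0.5 < κπ²/L²≈0.98); solution decays.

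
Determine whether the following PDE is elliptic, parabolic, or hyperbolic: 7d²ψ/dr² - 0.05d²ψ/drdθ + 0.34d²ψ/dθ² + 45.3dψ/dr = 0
Coefficients: A = 7, B = -0.05, C = 0.34. B² - 4AC = -9.5175, which is negative, so the equation is elliptic.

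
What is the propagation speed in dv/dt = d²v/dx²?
Infinite. The heat equation is parabolic, not hyperbolic, so disturbances propagate instantly.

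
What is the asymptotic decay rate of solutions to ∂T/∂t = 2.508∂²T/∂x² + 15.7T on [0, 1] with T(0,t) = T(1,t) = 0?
Eigenvalues: λₙ = 2.508n²π²/1² - 15.7.
First three modes:
  n=1: λ₁ = 2.508π² - 15.7 ≈ 9.053
  n=2: λ₂ = 10.032π² - 15.7 ≈ 83.312
  n=3: λ₃ = 22.572π² - 15.7 ≈ 207.077
Since 2.508π² ≈ 24.753 > 15.7, all λₙ > 0.
The n=1 mode decays slowest → dominates as t → ∞.
Asymptotic: T ~ c₁ sin(πx/1) e^{-λ₁t} with decay rate λ₁ ≈ 9.053.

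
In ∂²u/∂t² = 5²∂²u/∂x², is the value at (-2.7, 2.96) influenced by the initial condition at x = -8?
Yes. The domain of dependence is [-17.5, 12.1], and -8 ∈ [-17.5, 12.1].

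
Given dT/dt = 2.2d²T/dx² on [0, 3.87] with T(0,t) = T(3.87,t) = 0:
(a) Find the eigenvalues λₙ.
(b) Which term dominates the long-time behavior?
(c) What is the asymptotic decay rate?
Eigenvalues: λₙ = 2.2n²π²/3.87².
First three modes:
  n=1: λ₁ = 2.2π²/3.87² ≈ 1.45
  n=2: λ₂ = 8.8π²/3.87² ≈ 5.799 (4× faster decay)
  n=3: λ₃ = 19.8π²/3.87² ≈ 13.048 (9× faster decay)
As t → ∞, higher modes decay exponentially faster. The n=1 mode dominates: T ~ c₁ sin(πx/3.87) e^{-λ₁t}.
Decay rate: λ₁ = 2.2π²/3.87² ≈ 1.45.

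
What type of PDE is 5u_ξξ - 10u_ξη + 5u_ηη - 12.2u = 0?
With A = 5, B = -10, C = 5, the discriminant is 0. This is a parabolic PDE.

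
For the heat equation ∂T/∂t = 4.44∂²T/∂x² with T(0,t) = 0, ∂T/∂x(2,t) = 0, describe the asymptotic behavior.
T → 0. Heat escapes through the Dirichlet boundary.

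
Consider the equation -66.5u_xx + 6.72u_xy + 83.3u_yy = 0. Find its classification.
Hyperbolic. (A = -66.5, B = 6.72, C = 83.3 gives B² - 4AC = 22202.9584.)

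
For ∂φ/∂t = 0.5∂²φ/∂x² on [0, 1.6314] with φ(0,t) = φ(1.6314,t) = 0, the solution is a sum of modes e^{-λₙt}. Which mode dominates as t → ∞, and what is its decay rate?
Eigenvalues: λₙ = 0.5n²π²/1.6314².
First three modes:
  n=1: λ₁ = 0.5π²/1.6314² ≈ 1.854
  n=2: λ₂ = 2π²/1.6314² ≈ 7.417 (4× faster decay)
  n=3: λ₃ = 4.5π²/1.6314² ≈ 16.688 (9× faster decay)
As t → ∞, higher modes decay exponentially faster. The n=1 mode dominates: φ ~ c₁ sin(πx/1.6314) e^{-λ₁t}.
Decay rate: λ₁ = 0.5π²/1.6314² ≈ 1.854.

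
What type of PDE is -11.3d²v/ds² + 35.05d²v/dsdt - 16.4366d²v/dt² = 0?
With A = -11.3, B = 35.05, C = -16.4366, the discriminant is 485.56818. This is a hyperbolic PDE.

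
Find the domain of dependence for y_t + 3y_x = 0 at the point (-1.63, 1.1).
A single point: x = -4.93. The characteristic through (-1.63, 1.1) is x - 3t = const, so x = -1.63 - 3·1.1 = -4.93.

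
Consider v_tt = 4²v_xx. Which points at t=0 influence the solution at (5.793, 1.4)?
Domain of dependence: [0.193, 11.393]. Signals travel at speed 4, so data within |x - 5.793| ≤ 4·1.4 = 5.6 can reach the point.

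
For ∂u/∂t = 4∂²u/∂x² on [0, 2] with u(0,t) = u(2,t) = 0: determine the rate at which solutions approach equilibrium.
Eigenvalues: λₙ = 4n²π²/2².
First three modes:
  n=1: λ₁ = 4π²/2² ≈ 9.87
  n=2: λ₂ = 16π²/2² ≈ 39.478 (4× faster decay)
  n=3: λ₃ = 36π²/2² ≈ 88.826 (9× faster decay)
As t → ∞, higher modes decay exponentially faster. The n=1 mode dominates: u ~ c₁ sin(πx/2) e^{-λ₁t}.
Decay rate: λ₁ = 4π²/2² ≈ 9.87.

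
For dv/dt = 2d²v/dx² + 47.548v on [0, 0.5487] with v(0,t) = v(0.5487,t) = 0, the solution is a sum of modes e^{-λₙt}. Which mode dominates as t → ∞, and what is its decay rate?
Eigenvalues: λₙ = 2n²π²/0.5487² - 47.548.
First three modes:
  n=1: λ₁ = 2π²/0.5487² - 47.548 ≈ 18.015
  n=2: λ₂ = 8π²/0.5487² - 47.548 ≈ 214.705
  n=3: λ₃ = 18π²/0.5487² - 47.548 ≈ 542.52
Since 2π²/0.5487² ≈ 65.563 > 47.548, all λₙ > 0.
The n=1 mode decays slowest → dominates as t → ∞.
Asymptotic: v ~ c₁ sin(πx/0.5487) e^{-λ₁t} with decay rate λ₁ ≈ 18.015.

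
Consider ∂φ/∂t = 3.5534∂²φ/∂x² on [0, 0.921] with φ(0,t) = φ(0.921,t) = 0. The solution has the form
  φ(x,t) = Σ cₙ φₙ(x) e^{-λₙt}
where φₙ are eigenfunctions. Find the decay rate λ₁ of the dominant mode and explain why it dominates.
Eigenvalues: λₙ = 3.5534n²π²/0.921².
First three modes:
  n=1: λ₁ = 3.5534π²/0.921² ≈ 41.345
  n=2: λ₂ = 14.2136π²/0.921² ≈ 165.381 (4× faster decay)
  n=3: λ₃ = 31.9806π²/0.921² ≈ 372.106 (9× faster decay)
As t → ∞, higher modes decay exponentially faster. The n=1 mode dominates: φ ~ c₁ sin(πx/0.921) e^{-λ₁t}.
Decay rate: λ₁ = 3.5534π²/0.921² ≈ 41.345.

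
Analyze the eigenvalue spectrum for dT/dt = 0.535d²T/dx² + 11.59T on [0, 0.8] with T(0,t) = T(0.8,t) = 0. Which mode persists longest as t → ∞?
Eigenvalues: λₙ = 0.535n²π²/0.8² - 11.59.
First three modes:
  n=1: λ₁ = 0.535π²/0.8² - 11.59 ≈ -3.34
  n=2: λ₂ = 2.14π²/0.8² - 11.59 ≈ 21.411
  n=3: λ₃ = 4.815π²/0.8² - 11.59 ≈ 62.663
Since 0.535π²/0.8² ≈ 8.25 < 11.59, λ₁ < 0.
The n=1 mode grows fastest (−λₙ is largest for n=1) → dominates.
Asymptotic: T ~ c₁ sin(πx/0.8) e^{3.34t} (exponential growth at rate −λ₁ ≈ 3.34).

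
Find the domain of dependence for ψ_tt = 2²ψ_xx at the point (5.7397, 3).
Domain of dependence: [-0.2603, 11.7397]. Signals travel at speed 2, so data within |x - 5.7397| ≤ 2·3 = 6 can reach the point.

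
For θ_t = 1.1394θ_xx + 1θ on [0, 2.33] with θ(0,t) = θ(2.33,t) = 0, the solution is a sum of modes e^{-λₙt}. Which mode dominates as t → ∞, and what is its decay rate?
Eigenvalues: λₙ = 1.1394n²π²/2.33² - 1.
First three modes:
  n=1: λ₁ = 1.1394π²/2.33² - 1 ≈ 1.071
  n=2: λ₂ = 4.5576π²/2.33² - 1 ≈ 7.286
  n=3: λ₃ = 10.2546π²/2.33² - 1 ≈ 17.643
Since 1.1394π²/2.33² ≈ 2.071 > 1, all λₙ > 0.
The n=1 mode decays slowest → dominates as t → ∞.
Asymptotic: θ ~ c₁ sin(πx/2.33) e^{-λ₁t} with decay rate λ₁ ≈ 1.071.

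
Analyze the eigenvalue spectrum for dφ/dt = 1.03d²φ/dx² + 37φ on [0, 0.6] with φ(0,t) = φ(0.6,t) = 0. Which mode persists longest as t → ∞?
Eigenvalues: λₙ = 1.03n²π²/0.6² - 37.
First three modes:
  n=1: λ₁ = 1.03π²/0.6² - 37 ≈ -8.762
  n=2: λ₂ = 4.12π²/0.6² - 37 ≈ 75.952
  n=3: λ₃ = 9.27π²/0.6² - 37 ≈ 217.142
Since 1.03π²/0.6² ≈ 28.238 < 37, λ₁ < 0.
The n=1 mode grows fastest (−λₙ is largest for n=1) → dominates.
Asymptotic: φ ~ c₁ sin(πx/0.6) e^{8.762t} (exponential growth at rate −λ₁ ≈ 8.762).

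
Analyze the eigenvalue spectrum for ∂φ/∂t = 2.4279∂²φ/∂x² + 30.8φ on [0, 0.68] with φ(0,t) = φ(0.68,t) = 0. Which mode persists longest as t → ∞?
Eigenvalues: λₙ = 2.4279n²π²/0.68² - 30.8.
First three modes:
  n=1: λ₁ = 2.4279π²/0.68² - 30.8 ≈ 21.022
  n=2: λ₂ = 9.7116π²/0.68² - 30.8 ≈ 176.487
  n=3: λ₃ = 21.8511π²/0.68² - 30.8 ≈ 435.596
Since 2.4279π²/0.68² ≈ 51.822 > 30.8, all λₙ > 0.
The n=1 mode decays slowest → dominates as t → ∞.
Asymptotic: φ ~ c₁ sin(πx/0.68) e^{-λ₁t} with decay rate λ₁ ≈ 21.022.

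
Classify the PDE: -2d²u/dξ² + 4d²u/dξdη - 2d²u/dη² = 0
A = -2, B = 4, C = -2. Discriminant B² - 4AC = 0. Since 0 = 0, parabolic.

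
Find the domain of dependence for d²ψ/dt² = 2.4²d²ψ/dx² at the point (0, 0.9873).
Domain of dependence: [-2.36952, 2.36952]. Signals travel at speed 2.4, so data within |x - 0| ≤ 2.4·0.9873 = 2.36952 can reach the point.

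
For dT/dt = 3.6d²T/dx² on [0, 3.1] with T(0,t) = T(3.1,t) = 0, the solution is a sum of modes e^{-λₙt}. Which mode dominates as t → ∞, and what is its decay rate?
Eigenvalues: λₙ = 3.6n²π²/3.1².
First three modes:
  n=1: λ₁ = 3.6π²/3.1² ≈ 3.697
  n=2: λ₂ = 14.4π²/3.1² ≈ 14.789 (4× faster decay)
  n=3: λ₃ = 32.4π²/3.1² ≈ 33.275 (9× faster decay)
As t → ∞, higher modes decay exponentially faster. The n=1 mode dominates: T ~ c₁ sin(πx/3.1) e^{-λ₁t}.
Decay rate: λ₁ = 3.6π²/3.1² ≈ 3.697.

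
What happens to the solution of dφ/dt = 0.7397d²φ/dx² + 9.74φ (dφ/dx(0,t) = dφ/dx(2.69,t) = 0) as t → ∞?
φ grows unboundedly. With Neumann BCs the constant mode has diffusion eigenvalue 0, so any r > 0 makes it grow like e^(9.74t); solution grows exponentially.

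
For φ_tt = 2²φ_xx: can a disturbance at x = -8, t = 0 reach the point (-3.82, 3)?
Yes. The domain of dependence is [-9.82, 2.18], and -8 ∈ [-9.82, 2.18].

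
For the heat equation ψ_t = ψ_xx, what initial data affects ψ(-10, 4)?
The entire real line. The heat equation has infinite propagation speed: any initial disturbance instantly affects all points (though exponentially small far away).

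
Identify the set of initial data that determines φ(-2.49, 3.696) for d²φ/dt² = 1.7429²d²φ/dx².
Domain of dependence: [-8.9317584, 3.9517584]. Signals travel at speed 1.7429, so data within |x - -2.49| ≤ 1.7429·3.696 = 6.4417584 can reach the point.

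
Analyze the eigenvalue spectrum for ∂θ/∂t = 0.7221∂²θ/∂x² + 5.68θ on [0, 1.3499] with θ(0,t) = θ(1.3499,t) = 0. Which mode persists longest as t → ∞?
Eigenvalues: λₙ = 0.7221n²π²/1.3499² - 5.68.
First three modes:
  n=1: λ₁ = 0.7221π²/1.3499² - 5.68 ≈ -1.769
  n=2: λ₂ = 2.8884π²/1.3499² - 5.68 ≈ 9.964
  n=3: λ₃ = 6.4989π²/1.3499² - 5.68 ≈ 29.519
Since 0.7221π²/1.3499² ≈ 3.911 < 5.68, λ₁ < 0.
The n=1 mode grows fastest (−λₙ is largest for n=1) → dominates.
Asymptotic: θ ~ c₁ sin(πx/1.3499) e^{1.769t} (exponential growth at rate −λ₁ ≈ 1.769).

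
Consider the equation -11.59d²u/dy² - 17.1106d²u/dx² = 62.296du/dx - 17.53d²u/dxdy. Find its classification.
Rewriting in standard form: -17.1106d²u/dx² + 17.53d²u/dxdy - 11.59d²u/dy² - 62.296du/dx = 0. Elliptic. (A = -17.1106, B = 17.53, C = -11.59 gives B² - 4AC = -485.946516.)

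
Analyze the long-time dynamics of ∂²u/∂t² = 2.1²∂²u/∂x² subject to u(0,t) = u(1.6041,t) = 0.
Long-time behavior: u oscillates (no decay). Energy is conserved; the solution oscillates indefinitely as standing waves.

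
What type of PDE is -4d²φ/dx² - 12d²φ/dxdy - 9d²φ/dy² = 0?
With A = -4, B = -12, C = -9, the discriminant is 0. This is a parabolic PDE.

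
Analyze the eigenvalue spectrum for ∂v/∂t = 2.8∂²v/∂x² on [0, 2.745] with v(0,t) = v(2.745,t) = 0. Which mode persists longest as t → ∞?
Eigenvalues: λₙ = 2.8n²π²/2.745².
First three modes:
  n=1: λ₁ = 2.8π²/2.745² ≈ 3.668
  n=2: λ₂ = 11.2π²/2.745² ≈ 14.67 (4× faster decay)
  n=3: λ₃ = 25.2π²/2.745² ≈ 33.008 (9× faster decay)
As t → ∞, higher modes decay exponentially faster. The n=1 mode dominates: v ~ c₁ sin(πx/2.745) e^{-λ₁t}.
Decay rate: λ₁ = 2.8π²/2.745² ≈ 3.668.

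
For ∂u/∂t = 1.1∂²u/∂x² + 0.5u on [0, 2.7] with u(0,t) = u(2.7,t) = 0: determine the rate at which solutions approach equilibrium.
Eigenvalues: λₙ = 1.1n²π²/2.7² - 0.5.
First three modes:
  n=1: λ₁ = 1.1π²/2.7² - 0.5 ≈ 0.989
  n=2: λ₂ = 4.4π²/2.7² - 0.5 ≈ 5.457
  n=3: λ₃ = 9.9π²/2.7² - 0.5 ≈ 12.903
Since 1.1π²/2.7² ≈ 1.489 > 0.5, all λₙ > 0.
The n=1 mode decays slowest → dominates as t → ∞.
Asymptotic: u ~ c₁ sin(πx/2.7) e^{-λ₁t} with decay rate λ₁ ≈ 0.989.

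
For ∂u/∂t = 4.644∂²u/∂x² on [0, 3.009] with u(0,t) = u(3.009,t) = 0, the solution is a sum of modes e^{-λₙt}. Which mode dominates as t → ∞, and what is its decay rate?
Eigenvalues: λₙ = 4.644n²π²/3.009².
First three modes:
  n=1: λ₁ = 4.644π²/3.009² ≈ 5.062
  n=2: λ₂ = 18.576π²/3.009² ≈ 20.249 (4× faster decay)
  n=3: λ₃ = 41.796π²/3.009² ≈ 45.561 (9× faster decay)
As t → ∞, higher modes decay exponentially faster. The n=1 mode dominates: u ~ c₁ sin(πx/3.009) e^{-λ₁t}.
Decay rate: λ₁ = 4.644π²/3.009² ≈ 5.062.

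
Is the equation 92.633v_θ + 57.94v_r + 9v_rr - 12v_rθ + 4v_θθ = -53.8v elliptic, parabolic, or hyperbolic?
Rewriting in standard form: 9v_rr - 12v_rθ + 4v_θθ + 57.94v_r + 92.633v_θ + 53.8v = 0. Computing B² - 4AC with A = 9, B = -12, C = 4: discriminant = 0 (zero). Answer: parabolic.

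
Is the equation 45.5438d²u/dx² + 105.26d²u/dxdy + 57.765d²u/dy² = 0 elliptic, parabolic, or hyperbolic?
Computing B² - 4AC with A = 45.5438, B = 105.26, C = 57.765: discriminant = 556.317172 (positive). Answer: hyperbolic.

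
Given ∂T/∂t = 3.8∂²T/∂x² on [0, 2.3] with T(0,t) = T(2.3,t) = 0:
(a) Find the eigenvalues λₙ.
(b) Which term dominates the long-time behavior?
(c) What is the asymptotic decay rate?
Eigenvalues: λₙ = 3.8n²π²/2.3².
First three modes:
  n=1: λ₁ = 3.8π²/2.3² ≈ 7.09
  n=2: λ₂ = 15.2π²/2.3² ≈ 28.359 (4× faster decay)
  n=3: λ₃ = 34.2π²/2.3² ≈ 63.807 (9× faster decay)
As t → ∞, higher modes decay exponentially faster. The n=1 mode dominates: T ~ c₁ sin(πx/2.3) e^{-λ₁t}.
Decay rate: λ₁ = 3.8π²/2.3² ≈ 7.09.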